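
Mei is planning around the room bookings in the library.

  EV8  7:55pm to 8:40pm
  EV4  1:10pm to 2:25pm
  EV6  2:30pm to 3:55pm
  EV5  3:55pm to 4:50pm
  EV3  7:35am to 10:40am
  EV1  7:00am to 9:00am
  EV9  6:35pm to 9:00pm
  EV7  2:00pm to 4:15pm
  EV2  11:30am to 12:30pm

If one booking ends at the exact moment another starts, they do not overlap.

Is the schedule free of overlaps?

No

Sorted by start: EV1, EV3, EV2, EV4, EV7, EV6, EV5, EV9, EV8.
EV3 starts before EV1 ends → EV1 and EV3 overlap.
That's a conflict, so the schedule is not conflict-free.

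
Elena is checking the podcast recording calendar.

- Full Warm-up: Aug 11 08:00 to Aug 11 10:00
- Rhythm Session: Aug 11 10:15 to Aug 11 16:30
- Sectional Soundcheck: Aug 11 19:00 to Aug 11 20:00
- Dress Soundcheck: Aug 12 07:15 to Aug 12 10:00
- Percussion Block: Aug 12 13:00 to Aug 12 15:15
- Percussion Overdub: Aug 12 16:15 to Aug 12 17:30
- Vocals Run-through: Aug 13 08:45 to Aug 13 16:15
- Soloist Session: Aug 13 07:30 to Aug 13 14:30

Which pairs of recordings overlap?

Sorted by start: Full Warm-up, Rhythm Session, Sectional Soundcheck, Dress Soundcheck, Percussion Block, Percussion Overdub, Soloist Session, Vocals Run-through.
Rhythm Session starts after Full Warm-up ends; Full Warm-up is clear from here.
Sectional Soundcheck starts after Rhythm Session ends; Rhythm Session is clear from here.
Dress Soundcheck starts after Sectional Soundcheck ends; Sectional Soundcheck is clear from here.
Percussion Block starts after Dress Soundcheck ends; Dress Soundcheck is clear from here.
Percussion Overdub starts after Percussion Block ends; Percussion Block is clear from here.
Soloist Session starts after Percussion Overdub ends; Percussion Overdub is clear from here.
Vocals Run-through starts before Soloist Session ends → Soloist Session and Vocals Run-through overlap.

Soloist Session & Vocals Run-through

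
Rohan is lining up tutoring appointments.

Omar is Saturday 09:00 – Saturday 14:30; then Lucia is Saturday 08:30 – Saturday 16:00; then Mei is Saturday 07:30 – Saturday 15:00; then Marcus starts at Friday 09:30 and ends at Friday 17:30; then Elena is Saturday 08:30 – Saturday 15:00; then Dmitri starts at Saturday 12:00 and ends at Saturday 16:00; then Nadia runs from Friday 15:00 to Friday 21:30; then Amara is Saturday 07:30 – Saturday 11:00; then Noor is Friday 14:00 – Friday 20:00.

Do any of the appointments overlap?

Yes

Two intervals overlap when each starts before the other ends.
Sorted by start: Marcus, Noor, Nadia, Amara, Mei, Lucia, Elena, Omar, Dmitri.
Noor starts before Marcus ends → Marcus and Noor overlap.
That's a conflict, so the schedule is not conflict-free.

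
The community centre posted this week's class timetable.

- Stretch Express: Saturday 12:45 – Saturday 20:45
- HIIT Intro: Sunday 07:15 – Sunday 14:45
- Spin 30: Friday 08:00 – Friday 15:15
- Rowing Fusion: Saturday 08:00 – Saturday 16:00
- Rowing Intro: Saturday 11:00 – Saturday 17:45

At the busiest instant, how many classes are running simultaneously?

3

Sweep the timeline, counting +1 at each start and −1 at each end (ends before starts at a tie):
Friday 08:00 start Spin 30 → 1
Friday 15:15 end Spin 30 → 0
Saturday 08:00 start Rowing Fusion → 1
Saturday 11:00 start Rowing Intro → 2
Saturday 12:45 start Stretch Express → 3
Saturday 16:00 end Rowing Fusion → 2
Saturday 17:45 end Rowing Intro → 1
Saturday 20:45 end Stretch Express → 0
Sunday 07:15 start HIIT Intro → 1
Sunday 14:45 end HIIT Intro → 0
Peak is 3, at Saturday 12:45 (Rowing Fusion, Rowing Intro, Stretch Express).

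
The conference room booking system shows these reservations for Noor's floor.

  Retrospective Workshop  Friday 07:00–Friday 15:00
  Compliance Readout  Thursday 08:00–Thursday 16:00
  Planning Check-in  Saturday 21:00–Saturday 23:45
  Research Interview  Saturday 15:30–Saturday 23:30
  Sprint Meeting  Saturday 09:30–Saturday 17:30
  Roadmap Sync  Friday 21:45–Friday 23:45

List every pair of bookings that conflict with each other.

Two intervals overlap when each starts before the other ends.
Sorted by start: Compliance Readout, Retrospective Workshop, Roadmap Sync, Sprint Meeting, Research Interview, Planning Check-in.
Retrospective Workshop starts after Compliance Readout ends, so nothing later overlaps Compliance Readout either.
Roadmap Sync starts after Retrospective Workshop ends, so nothing later overlaps Retrospective Workshop either.
Sprint Meeting starts after Roadmap Sync ends, so nothing later overlaps Roadmap Sync either.
Research Interview starts before Sprint Meeting ends → Sprint Meeting and Research Interview overlap.
Planning Check-in starts after Sprint Meeting ends.
Planning Check-in starts before Research Interview ends → Research Interview and Planning Check-in overlap.

Planning Check-in & Research Interview, Research Interview & Sprint Meeting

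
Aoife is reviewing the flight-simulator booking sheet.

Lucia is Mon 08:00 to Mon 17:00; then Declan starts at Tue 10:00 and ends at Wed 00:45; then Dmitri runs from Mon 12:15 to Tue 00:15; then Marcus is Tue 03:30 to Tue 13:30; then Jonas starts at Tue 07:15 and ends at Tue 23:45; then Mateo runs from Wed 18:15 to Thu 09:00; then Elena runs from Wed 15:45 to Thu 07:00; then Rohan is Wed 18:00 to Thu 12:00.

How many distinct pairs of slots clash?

7

Sorted by start: Lucia, Dmitri, Marcus, Jonas, Declan, Elena, Rohan, Mateo.
Dmitri starts before Lucia ends → Lucia and Dmitri overlap.
Marcus starts after Lucia ends; Lucia is clear from here.
Marcus starts after Dmitri ends; Dmitri is clear from here.
Jonas starts before Marcus ends → Marcus and Jonas overlap.
Declan starts before Marcus ends → Marcus and Declan overlap.
Elena starts after Marcus ends; Marcus is clear from here.
Declan starts before Jonas ends → Jonas and Declan overlap.
Elena starts after Jonas ends; Jonas is clear from here.
Elena starts after Declan ends; Declan is clear from here.
Rohan starts before Elena ends → Elena and Rohan overlap.
Mateo starts before Elena ends → Elena and Mateo overlap.
Mateo starts before Rohan ends → Rohan and Mateo overlap.
Overlapping pairs: Declan & Jonas, Declan & Marcus, Dmitri & Lucia, Elena & Mateo, Elena & Rohan, Jonas & Marcus, Mateo & Rohan — 7 in total.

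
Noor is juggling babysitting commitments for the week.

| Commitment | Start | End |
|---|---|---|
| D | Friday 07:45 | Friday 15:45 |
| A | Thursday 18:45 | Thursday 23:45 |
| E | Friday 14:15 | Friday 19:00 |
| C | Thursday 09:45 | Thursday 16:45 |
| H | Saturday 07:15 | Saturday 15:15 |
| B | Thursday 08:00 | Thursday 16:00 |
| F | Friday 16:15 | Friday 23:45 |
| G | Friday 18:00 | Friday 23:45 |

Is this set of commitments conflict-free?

Two intervals overlap when each starts before the other ends.
Sorted by start: B, C, A, D, E, F, G, H.
C starts before B ends → B and C overlap.
That's a conflict, so the schedule is not conflict-free.

No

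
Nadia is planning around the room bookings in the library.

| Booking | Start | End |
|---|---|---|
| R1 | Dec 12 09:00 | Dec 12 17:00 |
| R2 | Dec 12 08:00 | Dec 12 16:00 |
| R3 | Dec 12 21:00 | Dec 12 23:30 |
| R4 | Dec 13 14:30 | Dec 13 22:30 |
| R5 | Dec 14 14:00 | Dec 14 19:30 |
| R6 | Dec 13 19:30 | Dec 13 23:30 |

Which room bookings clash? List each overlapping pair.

R1 & R2, R4 & R6

Sorted by start: R2, R1, R3, R4, R6, R5.
R1 starts before R2 ends → R2 and R1 overlap.
R3 starts after R2 ends; R2 is clear from here.
R3 starts after R1 ends; R1 is clear from here.
R4 starts after R3 ends; R3 is clear from here.
R6 starts before R4 ends → R4 and R6 overlap.
R5 starts after R4 ends.
R5 starts after R6 ends.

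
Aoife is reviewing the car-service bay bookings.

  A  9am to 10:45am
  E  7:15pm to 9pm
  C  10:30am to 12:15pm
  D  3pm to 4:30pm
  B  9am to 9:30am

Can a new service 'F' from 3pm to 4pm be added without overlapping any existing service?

A: ends 10:45am at or before F starts 3pm → clear.
B: ends 9:30am at or before F starts 3pm → clear.
C: ends 12:15pm at or before F starts 3pm → clear.
D: starts 3pm before F ends 4pm, and ends 4:30pm after F starts 3pm → overlap.
E: starts 7:15pm at or after F ends 4pm → clear.
F overlaps D.

No — it overlaps D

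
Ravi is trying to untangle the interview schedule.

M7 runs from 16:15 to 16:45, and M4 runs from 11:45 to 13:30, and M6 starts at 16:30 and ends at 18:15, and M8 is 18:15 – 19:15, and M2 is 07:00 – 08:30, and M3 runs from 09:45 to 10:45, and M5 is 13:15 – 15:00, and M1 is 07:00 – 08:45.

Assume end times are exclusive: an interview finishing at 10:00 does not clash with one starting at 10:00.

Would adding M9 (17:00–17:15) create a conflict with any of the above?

M1: ends 08:45 at or before M9 starts 17:00 → clear.
M2: ends 08:30 at or before M9 starts 17:00 → clear.
M3: ends 10:45 at or before M9 starts 17:00 → clear.
M4: ends 13:30 at or before M9 starts 17:00 → clear.
M5: ends 15:00 at or before M9 starts 17:00 → clear.
M7: ends 16:45 at or before M9 starts 17:00 → clear.
M6: starts 16:30 before M9 ends 17:15, and ends 18:15 after M9 starts 17:00 → overlap.
M8: starts 18:15 at or after M9 ends 17:15 → clear.
M9 overlaps M6.

Yes — it overlaps M6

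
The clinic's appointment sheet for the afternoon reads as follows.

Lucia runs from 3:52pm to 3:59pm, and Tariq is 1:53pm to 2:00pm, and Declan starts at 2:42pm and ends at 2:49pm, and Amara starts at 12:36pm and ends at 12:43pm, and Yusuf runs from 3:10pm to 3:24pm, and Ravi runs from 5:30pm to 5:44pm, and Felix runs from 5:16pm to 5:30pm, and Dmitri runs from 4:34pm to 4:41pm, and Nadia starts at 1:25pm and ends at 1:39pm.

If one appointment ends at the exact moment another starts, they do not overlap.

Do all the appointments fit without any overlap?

Yes

Sorted by start: Amara, Nadia, Tariq, Declan, Yusuf, Lucia, Dmitri, Felix, Ravi.
Nadia starts after Amara ends; Amara is clear from here.
Tariq starts after Nadia ends; Nadia is clear from here.
Declan starts after Tariq ends; Tariq is clear from here.
Yusuf starts after Declan ends; Declan is clear from here.
Lucia starts after Yusuf ends; Yusuf is clear from here.
Dmitri starts after Lucia ends; Lucia is clear from here.
Felix starts after Dmitri ends; Dmitri is clear from here.
Ravi starts exactly when Felix ends (back-to-back, no overlap).
Every pair is clear; the schedule has no overlaps.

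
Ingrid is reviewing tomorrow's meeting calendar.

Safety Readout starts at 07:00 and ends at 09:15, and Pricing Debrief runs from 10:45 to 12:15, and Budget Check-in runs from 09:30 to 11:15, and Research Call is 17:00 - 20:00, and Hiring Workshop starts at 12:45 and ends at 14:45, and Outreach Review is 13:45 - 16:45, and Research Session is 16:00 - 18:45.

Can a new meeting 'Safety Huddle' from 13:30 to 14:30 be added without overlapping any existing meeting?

Safety Readout: ends 09:15 at or before Safety Huddle starts 13:30 → clear.
Budget Check-in: ends 11:15 at or before Safety Huddle starts 13:30 → clear.
Pricing Debrief: ends 12:15 at or before Safety Huddle starts 13:30 → clear.
Hiring Workshop: starts 12:45 before Safety Huddle ends 14:30, and ends 14:45 after Safety Huddle starts 13:30 → overlap.
Outreach Review: starts 13:45 before Safety Huddle ends 14:30, and ends 16:45 after Safety Huddle starts 13:30 → overlap.
Research Session: starts 16:00 at or after Safety Huddle ends 14:30 → clear.
Research Call: starts 17:00 at or after Safety Huddle ends 14:30 → clear.
Safety Huddle overlaps Hiring Workshop, Outreach Review.

No — it overlaps Hiring Workshop, Outreach Review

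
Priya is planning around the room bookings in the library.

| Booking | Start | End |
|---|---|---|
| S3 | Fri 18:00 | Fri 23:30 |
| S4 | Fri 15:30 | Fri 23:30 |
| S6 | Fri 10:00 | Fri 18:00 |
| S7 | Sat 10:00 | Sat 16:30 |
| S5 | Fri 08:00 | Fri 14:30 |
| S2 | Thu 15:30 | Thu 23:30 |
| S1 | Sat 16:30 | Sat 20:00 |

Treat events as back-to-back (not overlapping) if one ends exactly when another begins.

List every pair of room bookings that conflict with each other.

S3 & S4, S4 & S6, S5 & S6

Sorted by start: S2, S5, S6, S4, S3, S7, S1.
S5 starts after S2 ends, so S2 has no further overlaps.
S6 starts before S5 ends → S5 and S6 overlap.
S4 starts after S5 ends, so S5 has no further overlaps.
S4 starts before S6 ends → S6 and S4 overlap.
S3 starts exactly when S6 ends (back-to-back, no overlap), so S6 has no further overlaps.
S3 starts before S4 ends → S4 and S3 overlap.
S7 starts after S4 ends, so S4 has no further overlaps.
S7 starts after S3 ends, so S3 has no further overlaps.
S1 starts exactly when S7 ends (back-to-back, no overlap).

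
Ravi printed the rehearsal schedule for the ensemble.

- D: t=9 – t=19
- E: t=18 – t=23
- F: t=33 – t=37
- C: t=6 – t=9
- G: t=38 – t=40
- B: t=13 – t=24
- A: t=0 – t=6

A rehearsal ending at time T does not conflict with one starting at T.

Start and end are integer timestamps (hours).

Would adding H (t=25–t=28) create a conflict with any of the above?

No — it doesn't clash with anything

A: ends t=6 at or before H starts t=25 → clear.
C: ends t=9 at or before H starts t=25 → clear.
D: ends t=19 at or before H starts t=25 → clear.
B: ends t=24 at or before H starts t=25 → clear.
E: ends t=23 at or before H starts t=25 → clear.
F: starts t=33 at or after H ends t=28 → clear.
G: starts t=38 at or after H ends t=28 → clear.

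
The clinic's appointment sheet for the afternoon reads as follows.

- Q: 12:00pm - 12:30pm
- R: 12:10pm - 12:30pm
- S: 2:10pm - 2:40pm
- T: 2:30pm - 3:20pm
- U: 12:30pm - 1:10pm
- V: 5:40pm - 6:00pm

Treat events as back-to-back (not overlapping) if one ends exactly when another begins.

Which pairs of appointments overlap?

Sorted by start: Q, R, U, S, T, V.
R starts before Q ends → Q and R overlap.
U starts exactly when Q ends (back-to-back, no overlap), so nothing later overlaps Q either.
U starts exactly when R ends (back-to-back, no overlap), so nothing later overlaps R either.
S starts after U ends, so nothing later overlaps U either.
T starts before S ends → S and T overlap.
V starts after S ends.
V starts after T ends.

Q & R, S & T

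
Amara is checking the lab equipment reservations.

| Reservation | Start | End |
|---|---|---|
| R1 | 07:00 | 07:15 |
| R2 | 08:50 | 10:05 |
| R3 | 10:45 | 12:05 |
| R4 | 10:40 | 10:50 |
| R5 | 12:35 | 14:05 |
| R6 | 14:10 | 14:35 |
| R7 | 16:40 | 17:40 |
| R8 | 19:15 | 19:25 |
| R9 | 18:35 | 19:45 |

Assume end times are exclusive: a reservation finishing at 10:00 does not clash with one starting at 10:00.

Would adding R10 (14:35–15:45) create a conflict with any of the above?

No — it doesn't clash with anything

R1: ends 07:15 at or before R10 starts 14:35 → clear.
R2: ends 10:05 at or before R10 starts 14:35 → clear.
R4: ends 10:50 at or before R10 starts 14:35 → clear.
R3: ends 12:05 at or before R10 starts 14:35 → clear.
R5: ends 14:05 at or before R10 starts 14:35 → clear.
R6: ends 14:35 at or before R10 starts 14:35 → clear.
R7: starts 16:40 at or after R10 ends 15:45 → clear.
R9: starts 18:35 at or after R10 ends 15:45 → clear.
R8: starts 19:15 at or after R10 ends 15:45 → clear.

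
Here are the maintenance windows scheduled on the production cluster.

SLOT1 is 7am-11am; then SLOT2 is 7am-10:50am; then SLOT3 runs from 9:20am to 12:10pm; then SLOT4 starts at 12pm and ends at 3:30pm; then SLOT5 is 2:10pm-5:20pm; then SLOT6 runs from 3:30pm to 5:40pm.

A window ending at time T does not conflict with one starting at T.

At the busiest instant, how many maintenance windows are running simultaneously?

Sort all start/end points and keep a running count:
7am start SLOT1 → 1
7am start SLOT2 → 2
9:20am start SLOT3 → 3
10:50am end SLOT2 → 2
11am end SLOT1 → 1
12pm start SLOT4 → 2
12:10pm end SLOT3 → 1
2:10pm start SLOT5 → 2
3:30pm end SLOT4 → 1
3:30pm start SLOT6 → 2
5:20pm end SLOT5 → 1
5:40pm end SLOT6 → 0
Peak is 3, at 9:20am (SLOT1, SLOT2, SLOT3).

3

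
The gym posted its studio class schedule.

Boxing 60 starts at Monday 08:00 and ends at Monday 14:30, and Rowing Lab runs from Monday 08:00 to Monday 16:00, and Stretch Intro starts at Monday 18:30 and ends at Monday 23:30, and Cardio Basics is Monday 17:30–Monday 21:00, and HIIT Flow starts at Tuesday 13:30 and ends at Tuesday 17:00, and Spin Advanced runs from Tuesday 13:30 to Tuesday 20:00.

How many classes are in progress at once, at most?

2

Sweep the timeline, counting +1 at each start and −1 at each end (ends before starts at a tie):
Monday 08:00 start Boxing 60 → 1
Monday 08:00 start Rowing Lab → 2
Monday 14:30 end Boxing 60 → 1
Monday 16:00 end Rowing Lab → 0
Monday 17:30 start Cardio Basics → 1
Monday 18:30 start Stretch Intro → 2
Monday 21:00 end Cardio Basics → 1
Monday 23:30 end Stretch Intro → 0
Tuesday 13:30 start HIIT Flow → 1
Tuesday 13:30 start Spin Advanced → 2
Tuesday 17:00 end HIIT Flow → 1
Tuesday 20:00 end Spin Advanced → 0
Peak is 2, at Monday 08:00 (Boxing 60, Rowing Lab).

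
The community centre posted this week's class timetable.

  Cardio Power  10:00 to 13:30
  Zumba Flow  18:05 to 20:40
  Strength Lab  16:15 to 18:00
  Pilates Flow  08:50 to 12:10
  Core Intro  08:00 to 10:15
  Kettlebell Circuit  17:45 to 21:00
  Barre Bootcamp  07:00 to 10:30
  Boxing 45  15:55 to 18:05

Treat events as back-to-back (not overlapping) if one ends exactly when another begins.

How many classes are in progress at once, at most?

4

Sweep the timeline, counting +1 at each start and −1 at each end (ends before starts at a tie):
07:00 start Barre Bootcamp → 1
08:00 start Core Intro → 2
08:50 start Pilates Flow → 3
10:00 start Cardio Power → 4
10:15 end Core Intro → 3
10:30 end Barre Bootcamp → 2
12:10 end Pilates Flow → 1
13:30 end Cardio Power → 0
15:55 start Boxing 45 → 1
16:15 start Strength Lab → 2
17:45 start Kettlebell Circuit → 3
18:00 end Strength Lab → 2
18:05 end Boxing 45 → 1
18:05 start Zumba Flow → 2
20:40 end Zumba Flow → 1
21:00 end Kettlebell Circuit → 0
Peak is 4, at 10:00 (Barre Bootcamp, Cardio Power, Core Intro, Pilates Flow).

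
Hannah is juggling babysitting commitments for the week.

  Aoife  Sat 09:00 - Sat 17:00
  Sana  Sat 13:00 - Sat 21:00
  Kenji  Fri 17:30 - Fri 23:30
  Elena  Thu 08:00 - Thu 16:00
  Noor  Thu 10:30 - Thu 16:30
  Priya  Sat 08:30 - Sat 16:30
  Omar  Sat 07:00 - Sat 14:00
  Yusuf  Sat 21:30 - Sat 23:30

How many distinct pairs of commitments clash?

Sorted by start: Elena, Noor, Kenji, Omar, Priya, Aoife, Sana, Yusuf.
Noor starts before Elena ends → Elena and Noor overlap.
Kenji starts after Elena ends, so Elena has no further overlaps.
Kenji starts after Noor ends, so Noor has no further overlaps.
Omar starts after Kenji ends, so Kenji has no further overlaps.
Priya starts before Omar ends → Omar and Priya overlap.
Aoife starts before Omar ends → Omar and Aoife overlap.
Sana starts before Omar ends → Omar and Sana overlap.
Yusuf starts after Omar ends.
Aoife starts before Priya ends → Priya and Aoife overlap.
Sana starts before Priya ends → Priya and Sana overlap.
Yusuf starts after Priya ends.
Sana starts before Aoife ends → Aoife and Sana overlap.
Yusuf starts after Aoife ends.
Yusuf starts after Sana ends.
Overlapping pairs: Aoife & Omar, Aoife & Priya, Aoife & Sana, Elena & Noor, Omar & Priya, Omar & Sana, Priya & Sana — 7 in total.

7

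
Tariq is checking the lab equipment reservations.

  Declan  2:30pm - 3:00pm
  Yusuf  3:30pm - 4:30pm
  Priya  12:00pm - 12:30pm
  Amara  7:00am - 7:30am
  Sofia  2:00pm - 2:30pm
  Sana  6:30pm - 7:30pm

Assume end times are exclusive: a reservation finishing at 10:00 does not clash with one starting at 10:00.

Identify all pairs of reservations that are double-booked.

none

Sorted by start: Amara, Priya, Sofia, Declan, Yusuf, Sana.
Priya starts after Amara ends — done with Amara.
Sofia starts after Priya ends — done with Priya.
Declan starts exactly when Sofia ends (back-to-back, no overlap) — done with Sofia.
Yusuf starts after Declan ends — done with Declan.
Sana starts after Yusuf ends.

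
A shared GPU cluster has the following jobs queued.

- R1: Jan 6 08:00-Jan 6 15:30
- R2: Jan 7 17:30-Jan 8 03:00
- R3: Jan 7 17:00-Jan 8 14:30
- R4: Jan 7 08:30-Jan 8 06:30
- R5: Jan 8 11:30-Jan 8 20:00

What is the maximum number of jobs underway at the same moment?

Walk through starts and ends in time order (an end at T is processed before a start at T):
Jan 6 08:00 start R1 → 1
Jan 6 15:30 end R1 → 0
Jan 7 08:30 start R4 → 1
Jan 7 17:00 start R3 → 2
Jan 7 17:30 start R2 → 3
Jan 8 03:00 end R2 → 2
Jan 8 06:30 end R4 → 1
Jan 8 11:30 start R5 → 2
Jan 8 14:30 end R3 → 1
Jan 8 20:00 end R5 → 0
Peak is 3, at Jan 7 17:30 (R2, R3, R4).

3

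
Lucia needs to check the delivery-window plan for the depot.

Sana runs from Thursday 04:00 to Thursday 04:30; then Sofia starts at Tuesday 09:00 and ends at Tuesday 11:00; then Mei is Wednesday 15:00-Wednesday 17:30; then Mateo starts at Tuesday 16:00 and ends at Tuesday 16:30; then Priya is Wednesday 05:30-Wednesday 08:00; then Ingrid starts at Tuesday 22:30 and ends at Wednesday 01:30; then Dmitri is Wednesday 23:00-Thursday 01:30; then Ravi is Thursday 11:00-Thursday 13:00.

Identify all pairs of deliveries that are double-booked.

none

Check each pair: they overlap iff neither finishes before the other starts.
Sorted by start: Sofia, Mateo, Ingrid, Priya, Mei, Dmitri, Sana, Ravi.
Mateo starts after Sofia ends, so nothing later overlaps Sofia either.
Ingrid starts after Mateo ends, so nothing later overlaps Mateo either.
Priya starts after Ingrid ends, so nothing later overlaps Ingrid either.
Mei starts after Priya ends, so nothing later overlaps Priya either.
Dmitri starts after Mei ends, so nothing later overlaps Mei either.
Sana starts after Dmitri ends, so nothing later overlaps Dmitri either.
Ravi starts after Sana ends.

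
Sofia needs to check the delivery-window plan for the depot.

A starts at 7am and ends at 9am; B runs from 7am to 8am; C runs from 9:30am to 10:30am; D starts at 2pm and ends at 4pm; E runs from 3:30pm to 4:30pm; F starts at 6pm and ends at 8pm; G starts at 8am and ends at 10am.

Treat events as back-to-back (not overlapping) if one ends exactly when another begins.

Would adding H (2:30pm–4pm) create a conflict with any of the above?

A: ends 9am at or before H starts 2:30pm → clear.
B: ends 8am at or before H starts 2:30pm → clear.
G: ends 10am at or before H starts 2:30pm → clear.
C: ends 10:30am at or before H starts 2:30pm → clear.
D: starts 2pm before H ends 4pm, and ends 4pm after H starts 2:30pm → overlap.
E: starts 3:30pm before H ends 4pm, and ends 4:30pm after H starts 2:30pm → overlap.
F: starts 6pm at or after H ends 4pm → clear.
H overlaps D, E.

Yes — it overlaps D, E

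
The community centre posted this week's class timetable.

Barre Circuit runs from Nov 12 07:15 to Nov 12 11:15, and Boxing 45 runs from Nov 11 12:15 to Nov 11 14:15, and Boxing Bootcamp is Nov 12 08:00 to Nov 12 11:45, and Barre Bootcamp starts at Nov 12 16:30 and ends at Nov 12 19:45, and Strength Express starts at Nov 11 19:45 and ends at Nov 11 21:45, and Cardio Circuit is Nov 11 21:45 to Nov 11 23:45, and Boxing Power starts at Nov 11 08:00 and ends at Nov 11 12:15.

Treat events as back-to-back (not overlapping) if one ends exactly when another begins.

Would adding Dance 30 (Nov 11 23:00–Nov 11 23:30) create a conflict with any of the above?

Boxing Power: ends Nov 11 12:15 at or before Dance 30 starts Nov 11 23:00 → clear.
Boxing 45: ends Nov 11 14:15 at or before Dance 30 starts Nov 11 23:00 → clear.
Strength Express: ends Nov 11 21:45 at or before Dance 30 starts Nov 11 23:00 → clear.
Cardio Circuit: starts Nov 11 21:45 before Dance 30 ends Nov 11 23:30, and ends Nov 11 23:45 after Dance 30 starts Nov 11 23:00 → overlap.
Barre Circuit: starts Nov 12 07:15 at or after Dance 30 ends Nov 11 23:30 → clear.
Boxing Bootcamp: starts Nov 12 08:00 at or after Dance 30 ends Nov 11 23:30 → clear.
Barre Bootcamp: starts Nov 12 16:30 at or after Dance 30 ends Nov 11 23:30 → clear.
Dance 30 overlaps Cardio Circuit.

Yes — it overlaps Cardio Circuit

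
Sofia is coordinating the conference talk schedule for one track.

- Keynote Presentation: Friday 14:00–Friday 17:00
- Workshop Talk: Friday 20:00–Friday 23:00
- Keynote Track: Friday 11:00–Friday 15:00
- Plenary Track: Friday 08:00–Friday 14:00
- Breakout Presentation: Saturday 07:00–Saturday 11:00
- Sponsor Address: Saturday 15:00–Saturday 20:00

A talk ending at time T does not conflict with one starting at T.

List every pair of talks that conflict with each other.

Sorted by start: Plenary Track, Keynote Track, Keynote Presentation, Workshop Talk, Breakout Presentation, Sponsor Address.
Keynote Track starts before Plenary Track ends → Plenary Track and Keynote Track overlap.
Keynote Presentation starts exactly when Plenary Track ends (back-to-back, no overlap), so Plenary Track has no further overlaps.
Keynote Presentation starts before Keynote Track ends → Keynote Track and Keynote Presentation overlap.
Workshop Talk starts after Keynote Track ends, so Keynote Track has no further overlaps.
Workshop Talk starts after Keynote Presentation ends, so Keynote Presentation has no further overlaps.
Breakout Presentation starts after Workshop Talk ends, so Workshop Talk has no further overlaps.
Sponsor Address starts after Breakout Presentation ends.

Keynote Presentation & Keynote Track, Keynote Track & Plenary Track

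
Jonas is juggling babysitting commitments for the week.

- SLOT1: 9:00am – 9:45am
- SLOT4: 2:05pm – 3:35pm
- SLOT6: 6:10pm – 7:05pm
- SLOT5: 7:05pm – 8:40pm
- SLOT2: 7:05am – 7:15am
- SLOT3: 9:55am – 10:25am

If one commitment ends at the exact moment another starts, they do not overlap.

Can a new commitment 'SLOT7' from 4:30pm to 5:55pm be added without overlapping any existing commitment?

Yes — the slot is free

SLOT2: ends 7:15am at or before SLOT7 starts 4:30pm → clear.
SLOT1: ends 9:45am at or before SLOT7 starts 4:30pm → clear.
SLOT3: ends 10:25am at or before SLOT7 starts 4:30pm → clear.
SLOT4: ends 3:35pm at or before SLOT7 starts 4:30pm → clear.
SLOT6: starts 6:10pm at or after SLOT7 ends 5:55pm → clear.
SLOT5: starts 7:05pm at or after SLOT7 ends 5:55pm → clear.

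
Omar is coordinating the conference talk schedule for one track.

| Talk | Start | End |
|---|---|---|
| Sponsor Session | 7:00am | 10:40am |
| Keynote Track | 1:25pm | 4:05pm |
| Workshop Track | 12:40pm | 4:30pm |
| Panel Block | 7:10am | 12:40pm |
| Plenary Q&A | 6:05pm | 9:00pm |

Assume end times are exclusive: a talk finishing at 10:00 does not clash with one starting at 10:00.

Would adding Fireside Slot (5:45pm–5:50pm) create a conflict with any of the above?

Sponsor Session: ends 10:40am at or before Fireside Slot starts 5:45pm → clear.
Panel Block: ends 12:40pm at or before Fireside Slot starts 5:45pm → clear.
Workshop Track: ends 4:30pm at or before Fireside Slot starts 5:45pm → clear.
Keynote Track: ends 4:05pm at or before Fireside Slot starts 5:45pm → clear.
Plenary Q&A: starts 6:05pm at or after Fireside Slot ends 5:50pm → clear.

No — it doesn't clash with anything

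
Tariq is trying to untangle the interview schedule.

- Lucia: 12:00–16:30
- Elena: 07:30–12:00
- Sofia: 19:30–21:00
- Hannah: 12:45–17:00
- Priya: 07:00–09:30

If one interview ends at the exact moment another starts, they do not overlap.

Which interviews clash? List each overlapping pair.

Check each pair: they overlap iff neither finishes before the other starts.
Sorted by start: Priya, Elena, Lucia, Hannah, Sofia.
Elena starts before Priya ends → Priya and Elena overlap.
Lucia starts after Priya ends — done with Priya.
Lucia starts exactly when Elena ends (back-to-back, no overlap) — done with Elena.
Hannah starts before Lucia ends → Lucia and Hannah overlap.
Sofia starts after Lucia ends.
Sofia starts after Hannah ends.

Elena & Priya, Hannah & Lucia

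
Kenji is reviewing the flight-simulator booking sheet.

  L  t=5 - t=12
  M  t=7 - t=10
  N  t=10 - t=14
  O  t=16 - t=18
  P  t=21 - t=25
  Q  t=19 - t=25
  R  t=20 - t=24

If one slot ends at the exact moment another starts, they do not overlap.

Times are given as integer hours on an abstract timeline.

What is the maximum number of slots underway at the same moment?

Walk through starts and ends in time order (an end at T is processed before a start at T):
t=5 start L → 1
t=7 start M → 2
t=10 end M → 1
t=10 start N → 2
t=12 end L → 1
t=14 end N → 0
t=16 start O → 1
t=18 end O → 0
t=19 start Q → 1
t=20 start R → 2
t=21 start P → 3
t=24 end R → 2
t=25 end P → 1
t=25 end Q → 0
Peak is 3, at t=21 (P, Q, R).

3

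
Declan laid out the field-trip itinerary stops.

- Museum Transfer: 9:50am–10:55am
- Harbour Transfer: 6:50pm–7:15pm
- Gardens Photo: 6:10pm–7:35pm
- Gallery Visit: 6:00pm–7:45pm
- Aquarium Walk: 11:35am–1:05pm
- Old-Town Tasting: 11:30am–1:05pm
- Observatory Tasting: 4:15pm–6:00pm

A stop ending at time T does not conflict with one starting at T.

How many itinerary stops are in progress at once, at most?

Sort all start/end points and keep a running count:
9:50am start Museum Transfer → 1
10:55am end Museum Transfer → 0
11:30am start Old-Town Tasting → 1
11:35am start Aquarium Walk → 2
1:05pm end Aquarium Walk → 1
1:05pm end Old-Town Tasting → 0
4:15pm start Observatory Tasting → 1
6:00pm end Observatory Tasting → 0
6:00pm start Gallery Visit → 1
6:10pm start Gardens Photo → 2
6:50pm start Harbour Transfer → 3
7:15pm end Harbour Transfer → 2
7:35pm end Gardens Photo → 1
7:45pm end Gallery Visit → 0
Peak is 3, at 6:50pm (Gallery Visit, Gardens Photo, Harbour Transfer).

3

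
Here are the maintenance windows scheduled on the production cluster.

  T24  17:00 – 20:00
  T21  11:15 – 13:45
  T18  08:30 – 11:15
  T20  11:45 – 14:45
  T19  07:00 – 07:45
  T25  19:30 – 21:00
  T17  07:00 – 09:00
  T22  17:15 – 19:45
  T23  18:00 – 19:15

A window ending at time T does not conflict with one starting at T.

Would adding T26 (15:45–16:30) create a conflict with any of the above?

No — it doesn't clash with anything

T17: ends 09:00 at or before T26 starts 15:45 → clear.
T19: ends 07:45 at or before T26 starts 15:45 → clear.
T18: ends 11:15 at or before T26 starts 15:45 → clear.
T21: ends 13:45 at or before T26 starts 15:45 → clear.
T20: ends 14:45 at or before T26 starts 15:45 → clear.
T24: starts 17:00 at or after T26 ends 16:30 → clear.
T22: starts 17:15 at or after T26 ends 16:30 → clear.
T23: starts 18:00 at or after T26 ends 16:30 → clear.
T25: starts 19:30 at or after T26 ends 16:30 → clear.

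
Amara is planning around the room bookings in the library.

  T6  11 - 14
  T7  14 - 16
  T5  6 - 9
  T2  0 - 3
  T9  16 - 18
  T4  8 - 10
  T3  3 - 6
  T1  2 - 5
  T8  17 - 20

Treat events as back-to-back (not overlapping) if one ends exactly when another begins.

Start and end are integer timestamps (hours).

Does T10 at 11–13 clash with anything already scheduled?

T2: ends 3 at or before T10 starts 11 → clear.
T1: ends 5 at or before T10 starts 11 → clear.
T3: ends 6 at or before T10 starts 11 → clear.
T5: ends 9 at or before T10 starts 11 → clear.
T4: ends 10 at or before T10 starts 11 → clear.
T6: starts 11 before T10 ends 13, and ends 14 after T10 starts 11 → overlap.
T7: starts 14 at or after T10 ends 13 → clear.
T9: starts 16 at or after T10 ends 13 → clear.
T8: starts 17 at or after T10 ends 13 → clear.
T10 overlaps T6.

Yes — it overlaps T6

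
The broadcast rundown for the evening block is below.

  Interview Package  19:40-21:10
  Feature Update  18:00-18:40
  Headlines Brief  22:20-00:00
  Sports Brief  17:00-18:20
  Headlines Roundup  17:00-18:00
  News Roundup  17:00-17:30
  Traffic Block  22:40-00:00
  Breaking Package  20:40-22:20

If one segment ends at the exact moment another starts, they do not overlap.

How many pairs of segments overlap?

Two intervals overlap when each starts before the other ends.
Sorted by start: News Roundup, Sports Brief, Headlines Roundup, Feature Update, Interview Package, Breaking Package, Headlines Brief, Traffic Block.
Sports Brief starts before News Roundup ends → News Roundup and Sports Brief overlap.
Headlines Roundup starts before News Roundup ends → News Roundup and Headlines Roundup overlap.
Feature Update starts after News Roundup ends; News Roundup is clear from here.
Headlines Roundup starts before Sports Brief ends → Sports Brief and Headlines Roundup overlap.
Feature Update starts before Sports Brief ends → Sports Brief and Feature Update overlap.
Interview Package starts after Sports Brief ends; Sports Brief is clear from here.
Feature Update starts exactly when Headlines Roundup ends (back-to-back, no overlap); Headlines Roundup is clear from here.
Interview Package starts after Feature Update ends; Feature Update is clear from here.
Breaking Package starts before Interview Package ends → Interview Package and Breaking Package overlap.
Headlines Brief starts after Interview Package ends; Interview Package is clear from here.
Headlines Brief starts exactly when Breaking Package ends (back-to-back, no overlap); Breaking Package is clear from here.
Traffic Block starts before Headlines Brief ends → Headlines Brief and Traffic Block overlap.
Overlapping pairs: Breaking Package & Interview Package, Feature Update & Sports Brief, Headlines Brief & Traffic Block, Headlines Roundup & News Roundup, Headlines Roundup & Sports Brief, News Roundup & Sports Brief — 6 in total.

6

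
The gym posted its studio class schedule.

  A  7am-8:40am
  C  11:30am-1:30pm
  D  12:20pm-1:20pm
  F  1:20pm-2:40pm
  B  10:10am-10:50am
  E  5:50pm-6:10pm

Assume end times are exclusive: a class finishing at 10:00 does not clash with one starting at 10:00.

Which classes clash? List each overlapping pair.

Sorted by start: A, B, C, D, F, E.
B starts after A ends; A is clear from here.
C starts after B ends; B is clear from here.
D starts before C ends → C and D overlap.
F starts before C ends → C and F overlap.
E starts after C ends.
F starts exactly when D ends (back-to-back, no overlap); D is clear from here.
E starts after F ends.

C & D, C & F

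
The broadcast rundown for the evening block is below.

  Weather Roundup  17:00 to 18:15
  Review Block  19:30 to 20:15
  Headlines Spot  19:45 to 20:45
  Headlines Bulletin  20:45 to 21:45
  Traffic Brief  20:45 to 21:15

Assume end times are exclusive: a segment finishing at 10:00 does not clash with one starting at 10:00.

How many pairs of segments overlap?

Sorted by start: Weather Roundup, Review Block, Headlines Spot, Headlines Bulletin, Traffic Brief.
Review Block starts after Weather Roundup ends — done with Weather Roundup.
Headlines Spot starts before Review Block ends → Review Block and Headlines Spot overlap.
Headlines Bulletin starts after Review Block ends — done with Review Block.
Headlines Bulletin starts exactly when Headlines Spot ends (back-to-back, no overlap) — done with Headlines Spot.
Traffic Brief starts before Headlines Bulletin ends → Headlines Bulletin and Traffic Brief overlap.
Overlapping pairs: Headlines Bulletin & Traffic Brief, Headlines Spot & Review Block — 2 in total.

2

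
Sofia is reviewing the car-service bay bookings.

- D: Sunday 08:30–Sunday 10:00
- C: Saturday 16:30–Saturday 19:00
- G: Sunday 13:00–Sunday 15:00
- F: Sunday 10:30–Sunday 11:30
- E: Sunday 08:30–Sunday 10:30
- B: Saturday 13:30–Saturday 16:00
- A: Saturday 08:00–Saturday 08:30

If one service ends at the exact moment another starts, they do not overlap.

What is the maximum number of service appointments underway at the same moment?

Sweep the timeline, counting +1 at each start and −1 at each end (ends before starts at a tie):
Saturday 08:00 start A → 1
Saturday 08:30 end A → 0
Saturday 13:30 start B → 1
Saturday 16:00 end B → 0
Saturday 16:30 start C → 1
Saturday 19:00 end C → 0
Sunday 08:30 start D → 1
Sunday 08:30 start E → 2
Sunday 10:00 end D → 1
Sunday 10:30 end E → 0
Sunday 10:30 start F → 1
Sunday 11:30 end F → 0
Sunday 13:00 start G → 1
Sunday 15:00 end G → 0
Peak is 2, at Sunday 08:30 (D, E).

2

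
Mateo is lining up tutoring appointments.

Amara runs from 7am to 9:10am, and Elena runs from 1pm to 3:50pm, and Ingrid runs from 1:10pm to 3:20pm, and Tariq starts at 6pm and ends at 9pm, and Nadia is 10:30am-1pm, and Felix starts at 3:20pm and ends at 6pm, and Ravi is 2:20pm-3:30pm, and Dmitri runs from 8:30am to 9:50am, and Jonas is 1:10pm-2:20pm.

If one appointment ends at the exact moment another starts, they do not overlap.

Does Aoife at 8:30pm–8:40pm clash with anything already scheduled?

Yes — it overlaps Tariq

Amara: ends 9:10am at or before Aoife starts 8:30pm → clear.
Dmitri: ends 9:50am at or before Aoife starts 8:30pm → clear.
Nadia: ends 1pm at or before Aoife starts 8:30pm → clear.
Elena: ends 3:50pm at or before Aoife starts 8:30pm → clear.
Jonas: ends 2:20pm at or before Aoife starts 8:30pm → clear.
Ingrid: ends 3:20pm at or before Aoife starts 8:30pm → clear.
Ravi: ends 3:30pm at or before Aoife starts 8:30pm → clear.
Felix: ends 6pm at or before Aoife starts 8:30pm → clear.
Tariq: starts 6pm before Aoife ends 8:40pm, and ends 9pm after Aoife starts 8:30pm → overlap.
Aoife overlaps Tariq.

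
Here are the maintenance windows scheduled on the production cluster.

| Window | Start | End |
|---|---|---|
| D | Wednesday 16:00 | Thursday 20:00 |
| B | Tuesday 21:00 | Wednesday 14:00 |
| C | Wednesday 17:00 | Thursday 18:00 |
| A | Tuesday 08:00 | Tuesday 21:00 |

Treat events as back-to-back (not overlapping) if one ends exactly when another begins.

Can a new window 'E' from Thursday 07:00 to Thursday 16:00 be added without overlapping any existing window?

A: ends Tuesday 21:00 at or before E starts Thursday 07:00 → clear.
B: ends Wednesday 14:00 at or before E starts Thursday 07:00 → clear.
D: starts Wednesday 16:00 before E ends Thursday 16:00, and ends Thursday 20:00 after E starts Thursday 07:00 → overlap.
C: starts Wednesday 17:00 before E ends Thursday 16:00, and ends Thursday 18:00 after E starts Thursday 07:00 → overlap.
E overlaps C, D.

No — it overlaps C, D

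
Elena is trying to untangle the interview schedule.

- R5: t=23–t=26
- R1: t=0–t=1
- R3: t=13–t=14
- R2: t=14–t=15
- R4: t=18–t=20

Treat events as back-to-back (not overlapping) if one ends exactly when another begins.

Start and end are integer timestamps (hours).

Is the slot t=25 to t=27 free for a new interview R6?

R1: ends t=1 at or before R6 starts t=25 → clear.
R3: ends t=14 at or before R6 starts t=25 → clear.
R2: ends t=15 at or before R6 starts t=25 → clear.
R4: ends t=20 at or before R6 starts t=25 → clear.
R5: starts t=23 before R6 ends t=27, and ends t=26 after R6 starts t=25 → overlap.
R6 overlaps R5.

No — it overlaps R5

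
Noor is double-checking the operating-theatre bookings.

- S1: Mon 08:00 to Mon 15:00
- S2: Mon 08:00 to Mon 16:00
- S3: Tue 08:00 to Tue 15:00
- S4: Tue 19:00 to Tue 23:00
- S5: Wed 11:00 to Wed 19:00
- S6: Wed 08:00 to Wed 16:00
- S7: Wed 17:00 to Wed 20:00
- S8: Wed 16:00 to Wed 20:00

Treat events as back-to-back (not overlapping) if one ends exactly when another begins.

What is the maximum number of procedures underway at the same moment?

3

Sort all start/end points and keep a running count:
Mon 08:00 start S1 → 1
Mon 08:00 start S2 → 2
Mon 15:00 end S1 → 1
Mon 16:00 end S2 → 0
Tue 08:00 start S3 → 1
Tue 15:00 end S3 → 0
Tue 19:00 start S4 → 1
Tue 23:00 end S4 → 0
Wed 08:00 start S6 → 1
Wed 11:00 start S5 → 2
Wed 16:00 end S6 → 1
Wed 16:00 start S8 → 2
Wed 17:00 start S7 → 3
Wed 19:00 end S5 → 2
Wed 20:00 end S7 → 1
Wed 20:00 end S8 → 0
Peak is 3, at Wed 17:00 (S5, S7, S8).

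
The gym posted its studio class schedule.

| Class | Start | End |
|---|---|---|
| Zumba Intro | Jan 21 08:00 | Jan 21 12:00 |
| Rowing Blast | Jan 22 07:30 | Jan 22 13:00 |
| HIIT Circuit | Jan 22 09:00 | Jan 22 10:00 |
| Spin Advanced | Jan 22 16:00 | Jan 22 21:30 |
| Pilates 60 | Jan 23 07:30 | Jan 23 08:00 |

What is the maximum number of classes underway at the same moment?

Walk through starts and ends in time order (an end at T is processed before a start at T):
Jan 21 08:00 start Zumba Intro → 1
Jan 21 12:00 end Zumba Intro → 0
Jan 22 07:30 start Rowing Blast → 1
Jan 22 09:00 start HIIT Circuit → 2
Jan 22 10:00 end HIIT Circuit → 1
Jan 22 13:00 end Rowing Blast → 0
Jan 22 16:00 start Spin Advanced → 1
Jan 22 21:30 end Spin Advanced → 0
Jan 23 07:30 start Pilates 60 → 1
Jan 23 08:00 end Pilates 60 → 0
Peak is 2, at Jan 22 09:00 (HIIT Circuit, Rowing Blast).

2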